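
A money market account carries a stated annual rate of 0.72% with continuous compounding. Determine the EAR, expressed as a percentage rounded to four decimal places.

0.7226%

With continuous compounding, EAR = e^0.0072 − 1.
e^0.0072 = 1.007226, so EAR = 0.007226 = 0.7226%.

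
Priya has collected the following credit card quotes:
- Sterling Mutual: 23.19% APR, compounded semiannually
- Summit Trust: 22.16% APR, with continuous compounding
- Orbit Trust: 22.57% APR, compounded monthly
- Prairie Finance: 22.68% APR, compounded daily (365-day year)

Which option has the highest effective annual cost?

Sterling Mutual: (1 + 0.2319/2)^2 − 1 = 24.534%
Summit Trust: e^0.2216 − 1 = 24.807%
Orbit Trust: (1 + 0.2257/12)^12 − 1 = 25.058%
Prairie Finance: (1 + 0.2268/365)^365 − 1 = 25.449%
The highest effective annual rate is Prairie Finance at 25.449%.

Prairie Finance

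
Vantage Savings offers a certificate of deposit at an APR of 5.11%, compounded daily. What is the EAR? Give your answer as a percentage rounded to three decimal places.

5.242%

EAR = (1 + 0.0511/365)^365 − 1.
= 1.052424 − 1 = 5.242%.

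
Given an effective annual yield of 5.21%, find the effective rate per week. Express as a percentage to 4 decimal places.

The per-week rate i satisfies (1 + i)^52 = 1 + 0.0521.
i = 1.0521^(1/52) − 1 = 0.0009772 = 0.0977%.

0.0977%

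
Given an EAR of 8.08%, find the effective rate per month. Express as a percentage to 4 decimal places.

The per-month rate i satisfies (1 + i)^12 = 1 + 0.0808.
i = 1.0808^(1/12) − 1 = 0.0064961 = 0.6496%.

0.6496%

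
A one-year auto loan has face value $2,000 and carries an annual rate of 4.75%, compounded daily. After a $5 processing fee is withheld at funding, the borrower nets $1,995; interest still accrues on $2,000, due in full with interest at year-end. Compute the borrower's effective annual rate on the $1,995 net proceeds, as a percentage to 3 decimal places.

5.127%

Amount owed after one year: 2,000 × (1 + 0.0475/365)^365 = 2,000 × 1.048643 = $2,097.29.
Effective rate on net proceeds: 2,097.29 / 1,995 − 1 = 0.051271 = 5.127%.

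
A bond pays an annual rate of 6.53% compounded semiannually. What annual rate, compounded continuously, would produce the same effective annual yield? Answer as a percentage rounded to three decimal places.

EAR = (1 + 0.0653/2)^2 − 1 = 0.066366.
Equivalent continuous rate: r = ln(1 + 0.066366) = 0.064257 = 6.426%.

6.426%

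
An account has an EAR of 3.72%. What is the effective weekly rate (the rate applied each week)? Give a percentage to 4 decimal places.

The per-week rate i satisfies (1 + i)^52 = 1 + 0.0372.
i = 1.0372^(1/52) − 1 = 0.0007026 = 0.0703%.

0.0703%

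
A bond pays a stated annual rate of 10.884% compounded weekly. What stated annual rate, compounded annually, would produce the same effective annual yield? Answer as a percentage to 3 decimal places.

11.486%

EAR = (1 + 0.10884/52)^52 − 1 = 0.114857.
Compounded annually, the equivalent nominal rate is the EAR itself: 11.486%.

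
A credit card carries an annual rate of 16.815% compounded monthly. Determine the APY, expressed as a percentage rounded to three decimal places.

EAR = (1 + 0.16815/12)^12 − 1.
= (1 + 0.014013)^12 − 1 = 1.181734 − 1 = 18.173%.

18.173%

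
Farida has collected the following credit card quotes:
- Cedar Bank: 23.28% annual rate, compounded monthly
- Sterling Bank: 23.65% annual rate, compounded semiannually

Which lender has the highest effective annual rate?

Cedar Bank: (1 + 0.2328/12)^12 − 1 = 25.932%
Sterling Bank: (1 + 0.2365/2)^2 − 1 = 25.048%
The highest effective annual rate is Cedar Bank at 25.932%.

Cedar Bank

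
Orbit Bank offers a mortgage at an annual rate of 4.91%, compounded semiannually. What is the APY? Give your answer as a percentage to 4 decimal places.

EAR = (1 + 0.0491/2)^2 − 1.
= (1 + 0.024550)^2 − 1 = 1.049703 − 1 = 4.9703%.

4.9703%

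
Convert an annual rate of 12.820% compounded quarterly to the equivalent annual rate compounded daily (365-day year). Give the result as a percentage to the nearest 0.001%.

12.621%

EAR = (1 + 0.12820/4)^4 − 1 = 0.134496.
Solve (1 + r/365)^365 = 1.134496: r/365 = 1.134496^(1/365) − 1 = 0.000346, so r = 0.126210 = 12.621%.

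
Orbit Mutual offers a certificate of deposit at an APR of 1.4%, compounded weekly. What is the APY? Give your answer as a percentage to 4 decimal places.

EAR = (1 + 0.014/52)^52 − 1.
= (1 + 0.000269)^52 − 1 = 1.014097 − 1 = 1.4097%.

1.4097%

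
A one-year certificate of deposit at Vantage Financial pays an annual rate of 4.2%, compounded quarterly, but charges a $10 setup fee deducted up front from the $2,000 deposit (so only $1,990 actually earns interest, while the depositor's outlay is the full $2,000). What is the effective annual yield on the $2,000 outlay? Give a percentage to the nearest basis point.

3.75%

Value after one year: 1,990 × (1 + 0.042/4)^4 = 1,990 × 1.042666 = $2,074.91.
Effective yield on the $2,000 outlay: 2,074.91 / 2,000 − 1 = 0.037453 = 3.75%.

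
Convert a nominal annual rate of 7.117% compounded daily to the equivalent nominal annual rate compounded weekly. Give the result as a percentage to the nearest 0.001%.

EAR = (1 + 0.07117/365)^365 − 1 = 0.073756.
Solve (1 + r/52)^52 = 1.073756: r/52 = 1.073756^(1/52) − 1 = 0.001369, so r = 0.071212 = 7.121%.

7.121%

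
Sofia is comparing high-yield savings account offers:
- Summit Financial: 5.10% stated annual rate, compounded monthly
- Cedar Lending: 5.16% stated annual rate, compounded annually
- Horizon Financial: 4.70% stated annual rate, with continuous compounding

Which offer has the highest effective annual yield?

Summit Financial

Summit Financial: (1 + 0.0510/12)^12 − 1 = 5.221%
Cedar Lending: compounded annually, EAR = 5.160%
Horizon Financial: e^0.0470 − 1 = 4.812%
The highest effective annual rate is Summit Financial at 5.221%.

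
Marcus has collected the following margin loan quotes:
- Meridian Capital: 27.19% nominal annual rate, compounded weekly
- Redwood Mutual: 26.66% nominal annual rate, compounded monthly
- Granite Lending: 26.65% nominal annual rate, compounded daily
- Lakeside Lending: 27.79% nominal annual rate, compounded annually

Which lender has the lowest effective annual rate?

Meridian Capital: (1 + 0.2719/52)^52 − 1 = 31.153%
Redwood Mutual: (1 + 0.2666/12)^12 − 1 = 30.171%
Granite Lending: (1 + 0.2665/365)^365 − 1 = 30.526%
Lakeside Lending: compounded annually, EAR = 27.790%
The lowest effective annual rate is Lakeside Lending at 27.790%.

Lakeside Lending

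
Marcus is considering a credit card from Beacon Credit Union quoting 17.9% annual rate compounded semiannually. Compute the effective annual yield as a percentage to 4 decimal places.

18.7010%

EAR = (1 + 0.179/2)^2 − 1.
= (1 + 0.089500)^2 − 1 = 1.187010 − 1 = 18.7010%.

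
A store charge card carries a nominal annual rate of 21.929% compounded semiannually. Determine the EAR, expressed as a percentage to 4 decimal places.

23.1312%

EAR = (1 + 0.21929/2)^2 − 1.
= 1.231312 − 1 = 23.1312%.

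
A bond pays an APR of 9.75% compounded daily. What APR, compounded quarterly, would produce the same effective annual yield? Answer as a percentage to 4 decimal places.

9.8685%

EAR = (1 + 0.0975/365)^365 − 1 = 0.102397.
Solve (1 + r/4)^4 = 1.102397: r/4 = 1.102397^(1/4) − 1 = 0.024671, so r = 0.098685 = 9.8685%.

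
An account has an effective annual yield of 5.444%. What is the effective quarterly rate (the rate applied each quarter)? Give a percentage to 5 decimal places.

The per-quarter rate i satisfies (1 + i)^4 = 1 + 0.05444.
i = 1.05444^(1/4) − 1 = 0.0133407 = 1.33407%.

1.33407%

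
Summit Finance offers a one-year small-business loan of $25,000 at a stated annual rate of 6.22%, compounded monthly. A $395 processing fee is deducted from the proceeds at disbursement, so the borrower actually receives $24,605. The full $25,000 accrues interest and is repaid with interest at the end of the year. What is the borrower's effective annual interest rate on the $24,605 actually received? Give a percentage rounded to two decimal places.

8.11%

Amount owed after one year: 25,000 × (1 + 0.0622/12)^12 = 25,000 × 1.064004 = $26,600.11.
Effective rate on net proceeds: 26,600.11 / 24,605 − 1 = 0.081085 = 8.11%.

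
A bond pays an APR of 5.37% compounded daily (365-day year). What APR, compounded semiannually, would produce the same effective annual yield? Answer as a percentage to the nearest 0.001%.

5.442%

EAR = (1 + 0.0537/365)^365 − 1 = 0.055164.
Solve (1 + r/2)^2 = 1.055164: r/2 = 1.055164^(1/2) − 1 = 0.027212, so r = 0.054423 = 5.442%.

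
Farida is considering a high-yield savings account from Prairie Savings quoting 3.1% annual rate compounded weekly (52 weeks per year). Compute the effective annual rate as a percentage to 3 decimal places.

3.148%

EAR = (1 + 0.031/52)^52 − 1.
= (1 + 0.000596)^52 − 1 = 1.031476 − 1 = 3.148%.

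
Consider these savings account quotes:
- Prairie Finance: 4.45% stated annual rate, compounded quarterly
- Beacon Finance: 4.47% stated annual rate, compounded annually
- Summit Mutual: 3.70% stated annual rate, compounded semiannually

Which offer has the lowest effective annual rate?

Summit Mutual

Prairie Finance: (1 + 0.0445/4)^4 − 1 = 4.525%
Beacon Finance: compounded annually, EAR = 4.470%
Summit Mutual: (1 + 0.0370/2)^2 − 1 = 3.734%
The lowest effective annual rate is Summit Mutual at 3.734%.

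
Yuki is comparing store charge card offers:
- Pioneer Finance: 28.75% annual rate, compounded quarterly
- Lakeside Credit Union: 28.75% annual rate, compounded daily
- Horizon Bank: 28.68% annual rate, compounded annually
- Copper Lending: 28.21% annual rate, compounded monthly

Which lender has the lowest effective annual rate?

Horizon Bank

Pioneer Finance: (1 + 0.2875/4)^4 − 1 = 32.001%
Lakeside Credit Union: (1 + 0.2875/365)^365 − 1 = 33.294%
Horizon Bank: compounded annually, EAR = 28.680%
Copper Lending: (1 + 0.2821/12)^12 − 1 = 32.159%
The lowest effective annual rate is Horizon Bank at 28.680%.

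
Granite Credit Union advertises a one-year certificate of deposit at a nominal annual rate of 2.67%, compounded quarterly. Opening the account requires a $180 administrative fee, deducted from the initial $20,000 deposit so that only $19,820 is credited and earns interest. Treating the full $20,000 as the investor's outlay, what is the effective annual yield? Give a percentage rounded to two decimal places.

1.77%

Value after one year: 19,820 × (1 + 0.0267/4)^4 = 19,820 × 1.026969 = $20,354.52.
Effective yield on the $20,000 outlay: 20,354.52 / 20,000 − 1 = 0.017726 = 1.77%.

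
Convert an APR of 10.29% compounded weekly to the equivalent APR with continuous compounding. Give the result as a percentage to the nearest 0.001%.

EAR = (1 + 0.1029/52)^52 − 1 = 0.108268.
Equivalent continuous rate: r = ln(1 + 0.108268) = 0.102798 = 10.280%.

10.280%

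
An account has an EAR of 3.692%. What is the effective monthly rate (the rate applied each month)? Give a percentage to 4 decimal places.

0.3026%

The per-month rate i satisfies (1 + i)^12 = 1 + 0.03692.
i = 1.03692^(1/12) − 1 = 0.0030258 = 0.3026%.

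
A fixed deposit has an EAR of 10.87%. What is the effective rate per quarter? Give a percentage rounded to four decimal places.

2.6133%

The per-quarter rate i satisfies (1 + i)^4 = 1 + 0.1087.
i = 1.1087^(1/4) − 1 = 0.0261327 = 2.6133%.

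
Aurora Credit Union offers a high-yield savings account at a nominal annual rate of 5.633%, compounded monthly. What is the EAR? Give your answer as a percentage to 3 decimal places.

5.781%

EAR = (1 + 0.05633/12)^12 − 1.
= (1 + 0.004694)^12 − 1 = 1.057807 − 1 = 5.781%.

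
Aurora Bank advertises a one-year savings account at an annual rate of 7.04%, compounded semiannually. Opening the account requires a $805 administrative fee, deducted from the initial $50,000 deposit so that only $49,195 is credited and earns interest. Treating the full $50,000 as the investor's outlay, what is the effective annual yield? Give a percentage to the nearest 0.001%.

Value after one year: 49,195 × (1 + 0.0704/2)^2 = 49,195 × 1.071639 = $52,719.28.
Effective yield on the $50,000 outlay: 52,719.28 / 50,000 − 1 = 0.054386 = 5.439%.

5.439%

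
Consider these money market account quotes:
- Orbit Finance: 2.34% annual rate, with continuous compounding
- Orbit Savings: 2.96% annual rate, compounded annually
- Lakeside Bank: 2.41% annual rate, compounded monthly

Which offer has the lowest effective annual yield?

Orbit Finance

Orbit Finance: e^0.0234 − 1 = 2.368%
Orbit Savings: compounded annually, EAR = 2.960%
Lakeside Bank: (1 + 0.0241/12)^12 − 1 = 2.437%
The lowest effective annual rate is Orbit Finance at 2.368%.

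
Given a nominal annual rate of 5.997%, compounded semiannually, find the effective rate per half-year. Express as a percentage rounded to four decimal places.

2.9985%

With a nominal annual rate compounded semiannually, the periodic rate is the nominal rate divided by 2.
i = 0.05997 / 2 = 0.0299850 = 2.9985%.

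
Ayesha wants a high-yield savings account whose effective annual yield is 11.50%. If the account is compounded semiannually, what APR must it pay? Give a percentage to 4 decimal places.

11.1871%

(1 + r/2)^2 − 1 = 0.1150, so 1 + r/2 = 1.1150^(1/2).
r/2 = 0.055936, so r = 0.111871 = 11.1871%.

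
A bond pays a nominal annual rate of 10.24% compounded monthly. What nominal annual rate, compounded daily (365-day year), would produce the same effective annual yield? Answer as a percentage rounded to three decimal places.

10.198%

EAR = (1 + 0.1024/12)^12 − 1 = 0.107345.
Solve (1 + r/365)^365 = 1.107345: r/365 = 1.107345^(1/365) − 1 = 0.000279, so r = 0.101980 = 10.198%.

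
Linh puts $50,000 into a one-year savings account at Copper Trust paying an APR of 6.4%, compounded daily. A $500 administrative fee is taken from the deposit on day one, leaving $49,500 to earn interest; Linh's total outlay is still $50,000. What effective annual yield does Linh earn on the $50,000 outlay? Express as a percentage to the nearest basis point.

Value after one year: 49,500 × (1 + 0.064/365)^365 = 49,500 × 1.066086 = $52,771.28.
Effective yield on the $50,000 outlay: 52,771.28 / 50,000 − 1 = 0.055426 = 5.54%.

5.54%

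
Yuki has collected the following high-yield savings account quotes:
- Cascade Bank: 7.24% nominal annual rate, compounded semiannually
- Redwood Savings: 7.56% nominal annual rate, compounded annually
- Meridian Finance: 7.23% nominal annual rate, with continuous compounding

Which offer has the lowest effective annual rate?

Cascade Bank

Cascade Bank: (1 + 0.0724/2)^2 − 1 = 7.371%
Redwood Savings: compounded annually, EAR = 7.560%
Meridian Finance: e^0.0723 − 1 = 7.498%
The lowest effective annual rate is Cascade Bank at 7.371%.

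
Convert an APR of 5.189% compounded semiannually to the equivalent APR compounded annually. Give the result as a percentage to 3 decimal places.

EAR = (1 + 0.05189/2)^2 − 1 = 0.052563.
Compounded annually, the equivalent nominal rate is the EAR itself: 5.256%.

5.256%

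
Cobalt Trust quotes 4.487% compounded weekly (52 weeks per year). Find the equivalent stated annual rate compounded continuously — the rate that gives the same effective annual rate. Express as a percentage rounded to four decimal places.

EAR = (1 + 0.04487/52)^52 − 1 = 0.045872.
Equivalent continuous rate: r = ln(1 + 0.045872) = 0.044851 = 4.4851%.

4.4851%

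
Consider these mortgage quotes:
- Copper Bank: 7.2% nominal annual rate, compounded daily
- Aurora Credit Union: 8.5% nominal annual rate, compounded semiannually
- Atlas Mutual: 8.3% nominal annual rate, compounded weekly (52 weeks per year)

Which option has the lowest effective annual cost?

Copper Bank

Copper Bank: (1 + 0.072/365)^365 − 1 = 7.465%
Aurora Credit Union: (1 + 0.085/2)^2 − 1 = 8.681%
Atlas Mutual: (1 + 0.083/52)^52 − 1 = 8.647%
The lowest effective annual rate is Copper Bank at 7.465%.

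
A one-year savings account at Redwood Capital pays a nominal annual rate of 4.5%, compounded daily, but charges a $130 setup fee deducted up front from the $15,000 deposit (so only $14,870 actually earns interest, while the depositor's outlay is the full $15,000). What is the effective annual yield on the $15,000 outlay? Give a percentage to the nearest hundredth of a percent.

Value after one year: 14,870 × (1 + 0.045/365)^365 = 14,870 × 1.046025 = $15,554.39.
Effective yield on the $15,000 outlay: 15,554.39 / 15,000 − 1 = 0.036959 = 3.70%.

3.70%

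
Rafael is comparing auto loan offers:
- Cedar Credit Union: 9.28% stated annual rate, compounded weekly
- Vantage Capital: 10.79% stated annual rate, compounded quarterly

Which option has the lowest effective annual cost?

Cedar Credit Union: (1 + 0.0928/52)^52 − 1 = 9.715%
Vantage Capital: (1 + 0.1079/4)^4 − 1 = 11.234%
The lowest effective annual rate is Cedar Credit Union at 9.715%.

Cedar Credit Union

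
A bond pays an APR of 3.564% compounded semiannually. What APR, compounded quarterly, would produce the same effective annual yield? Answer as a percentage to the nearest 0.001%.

EAR = (1 + 0.03564/2)^2 − 1 = 0.035958.
Solve (1 + r/4)^4 = 1.035958: r/4 = 1.035958^(1/4) − 1 = 0.008871, so r = 0.035483 = 3.548%.

3.548%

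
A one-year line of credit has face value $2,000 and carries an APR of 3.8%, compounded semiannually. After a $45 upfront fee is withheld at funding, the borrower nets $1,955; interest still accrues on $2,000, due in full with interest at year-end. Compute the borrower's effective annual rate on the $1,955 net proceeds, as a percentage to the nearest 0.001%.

Amount owed after one year: 2,000 × (1 + 0.038/2)^2 = 2,000 × 1.038361 = $2,076.72.
Effective rate on net proceeds: 2,076.72 / 1,955 − 1 = 0.062262 = 6.226%.

6.226%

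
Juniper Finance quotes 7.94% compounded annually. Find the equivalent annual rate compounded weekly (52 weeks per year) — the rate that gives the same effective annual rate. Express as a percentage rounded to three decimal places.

Compounded annually, EAR = nominal = 0.079400.
Solve (1 + r/52)^52 = 1.079400: r/52 = 1.079400^(1/52) − 1 = 0.001470, so r = 0.076461 = 7.646%.

7.646%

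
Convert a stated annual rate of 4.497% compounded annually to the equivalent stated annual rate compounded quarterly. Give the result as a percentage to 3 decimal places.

Compounded annually, EAR = nominal = 0.044970.
Solve (1 + r/4)^4 = 1.044970: r/4 = 1.044970^(1/4) − 1 = 0.011058, so r = 0.044231 = 4.423%.

4.423%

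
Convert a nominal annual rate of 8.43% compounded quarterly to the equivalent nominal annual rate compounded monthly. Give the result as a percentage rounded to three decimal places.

EAR = (1 + 0.0843/4)^4 − 1 = 0.087003.
Solve (1 + r/12)^12 = 1.087003: r/12 = 1.087003^(1/12) − 1 = 0.006976, so r = 0.083715 = 8.371%.

8.371%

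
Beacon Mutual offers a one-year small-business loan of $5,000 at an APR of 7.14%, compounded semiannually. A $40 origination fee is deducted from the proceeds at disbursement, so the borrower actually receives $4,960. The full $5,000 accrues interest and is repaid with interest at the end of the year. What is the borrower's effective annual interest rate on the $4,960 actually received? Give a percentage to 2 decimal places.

Amount owed after one year: 5,000 × (1 + 0.0714/2)^2 = 5,000 × 1.072674 = $5,363.37.
Effective rate on net proceeds: 5,363.37 / 4,960 − 1 = 0.081325 = 8.13%.

8.13%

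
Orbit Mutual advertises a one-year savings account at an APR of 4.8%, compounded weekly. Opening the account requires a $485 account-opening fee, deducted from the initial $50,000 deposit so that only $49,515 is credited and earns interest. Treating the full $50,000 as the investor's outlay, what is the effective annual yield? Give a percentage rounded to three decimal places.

Value after one year: 49,515 × (1 + 0.048/52)^52 = 49,515 × 1.049147 = $51,948.53.
Effective yield on the $50,000 outlay: 51,948.53 / 50,000 − 1 = 0.038971 = 3.897%.

3.897%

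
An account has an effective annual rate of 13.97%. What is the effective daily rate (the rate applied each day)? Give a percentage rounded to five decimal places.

The per-day rate i satisfies (1 + i)^365 = 1 + 0.1397.
i = 1.1397^(1/365) − 1 = 0.0003583 = 0.03583%.

0.03583%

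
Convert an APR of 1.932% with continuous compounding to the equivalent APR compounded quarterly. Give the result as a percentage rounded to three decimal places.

EAR under continuous compounding: e^0.01932 − 1 = 0.019508.
Solve (1 + r/4)^4 = 1.019508: r/4 = 1.019508^(1/4) − 1 = 0.004842, so r = 0.019367 = 1.937%.

1.937%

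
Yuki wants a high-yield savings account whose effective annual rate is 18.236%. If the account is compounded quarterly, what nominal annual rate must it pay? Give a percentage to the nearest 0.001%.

17.107%

(1 + r/4)^4 − 1 = 0.18236, so 1 + r/4 = 1.18236^(1/4).
r/4 = 0.042767, so r = 0.171069 = 17.107%.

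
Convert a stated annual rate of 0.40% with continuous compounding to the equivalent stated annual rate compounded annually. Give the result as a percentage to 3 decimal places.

EAR under continuous compounding: e^0.0040 − 1 = 0.004008.
Compounded annually, the equivalent nominal rate is the EAR itself: 0.401%.

0.401%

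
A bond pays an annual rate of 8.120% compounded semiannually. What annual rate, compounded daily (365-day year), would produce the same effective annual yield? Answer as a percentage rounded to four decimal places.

EAR = (1 + 0.08120/2)^2 − 1 = 0.082848.
Solve (1 + r/365)^365 = 1.082848: r/365 = 1.082848^(1/365) − 1 = 0.000218, so r = 0.079604 = 7.9604%.

7.9604%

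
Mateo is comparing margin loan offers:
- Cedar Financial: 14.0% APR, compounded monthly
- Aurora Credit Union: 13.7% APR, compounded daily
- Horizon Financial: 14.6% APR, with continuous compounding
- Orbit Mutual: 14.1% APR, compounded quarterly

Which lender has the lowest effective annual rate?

Aurora Credit Union

Cedar Financial: (1 + 0.140/12)^12 − 1 = 14.934%
Aurora Credit Union: (1 + 0.137/365)^365 − 1 = 14.680%
Horizon Financial: e^0.146 − 1 = 15.720%
Orbit Mutual: (1 + 0.141/4)^4 − 1 = 14.863%
The lowest effective annual rate is Aurora Credit Union at 14.680%.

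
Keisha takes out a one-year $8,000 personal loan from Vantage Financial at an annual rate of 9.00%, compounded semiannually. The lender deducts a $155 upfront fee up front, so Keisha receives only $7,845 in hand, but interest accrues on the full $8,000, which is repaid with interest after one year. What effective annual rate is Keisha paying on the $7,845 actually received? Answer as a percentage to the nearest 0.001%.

Amount owed after one year: 8,000 × (1 + 0.0900/2)^2 = 8,000 × 1.092025 = $8,736.20.
Effective rate on net proceeds: 8,736.20 / 7,845 − 1 = 0.113601 = 11.360%.

11.360%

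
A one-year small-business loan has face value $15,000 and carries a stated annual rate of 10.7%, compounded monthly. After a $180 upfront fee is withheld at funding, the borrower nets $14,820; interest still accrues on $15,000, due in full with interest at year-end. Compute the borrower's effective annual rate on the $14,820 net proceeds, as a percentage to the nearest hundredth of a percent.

Amount owed after one year: 15,000 × (1 + 0.107/12)^12 = 15,000 × 1.112407 = $16,686.10.
Effective rate on net proceeds: 16,686.10 / 14,820 − 1 = 0.125918 = 12.59%.

12.59%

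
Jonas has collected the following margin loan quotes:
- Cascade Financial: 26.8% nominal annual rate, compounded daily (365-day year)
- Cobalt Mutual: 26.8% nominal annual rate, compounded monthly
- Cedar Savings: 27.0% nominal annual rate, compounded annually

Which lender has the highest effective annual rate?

Cascade Financial

Cascade Financial: (1 + 0.268/365)^365 − 1 = 30.722%
Cobalt Mutual: (1 + 0.268/12)^12 − 1 = 30.350%
Cedar Savings: compounded annually, EAR = 27.000%
The highest effective annual rate is Cascade Financial at 30.722%.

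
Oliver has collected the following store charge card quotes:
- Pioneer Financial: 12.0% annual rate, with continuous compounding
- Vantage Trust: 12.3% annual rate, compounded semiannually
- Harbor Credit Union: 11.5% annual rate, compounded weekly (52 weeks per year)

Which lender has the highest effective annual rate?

Pioneer Financial

Pioneer Financial: e^0.120 − 1 = 12.750%
Vantage Trust: (1 + 0.123/2)^2 − 1 = 12.678%
Harbor Credit Union: (1 + 0.115/52)^52 − 1 = 12.173%
The highest effective annual rate is Pioneer Financial at 12.750%.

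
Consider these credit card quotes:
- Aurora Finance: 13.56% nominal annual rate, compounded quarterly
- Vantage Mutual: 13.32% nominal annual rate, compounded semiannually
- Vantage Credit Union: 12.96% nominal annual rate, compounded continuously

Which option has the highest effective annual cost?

Aurora Finance: (1 + 0.1356/4)^4 − 1 = 14.265%
Vantage Mutual: (1 + 0.1332/2)^2 − 1 = 13.764%
Vantage Credit Union: e^0.1296 − 1 = 13.837%
The highest effective annual rate is Aurora Finance at 14.265%.

Aurora Finance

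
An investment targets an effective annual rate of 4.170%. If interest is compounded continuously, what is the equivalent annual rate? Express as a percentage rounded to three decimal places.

4.085%

Continuous: nominal r satisfies e^r − 1 = 0.04170.
r = ln(1 + 0.04170) = ln(1.04170) = 0.040854 = 4.085%.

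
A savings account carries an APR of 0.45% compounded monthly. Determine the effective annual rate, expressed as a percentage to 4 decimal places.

0.4509%

EAR = (1 + 0.0045/12)^12 − 1.
= 1.004509 − 1 = 0.4509%.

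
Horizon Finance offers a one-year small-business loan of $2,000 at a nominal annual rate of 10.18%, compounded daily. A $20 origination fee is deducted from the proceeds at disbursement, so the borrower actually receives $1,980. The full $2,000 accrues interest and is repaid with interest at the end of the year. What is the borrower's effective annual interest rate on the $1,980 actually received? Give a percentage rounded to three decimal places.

11.833%

Amount owed after one year: 2,000 × (1 + 0.1018/365)^365 = 2,000 × 1.107146 = $2,214.29.
Effective rate on net proceeds: 2,214.29 / 1,980 − 1 = 0.118330 = 11.833%.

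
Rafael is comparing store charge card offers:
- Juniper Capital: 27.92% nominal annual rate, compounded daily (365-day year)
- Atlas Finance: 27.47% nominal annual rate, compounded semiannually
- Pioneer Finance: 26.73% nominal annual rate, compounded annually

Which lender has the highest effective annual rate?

Juniper Capital: (1 + 0.2792/365)^365 − 1 = 32.193%
Atlas Finance: (1 + 0.2747/2)^2 − 1 = 29.357%
Pioneer Finance: compounded annually, EAR = 26.730%
The highest effective annual rate is Juniper Capital at 32.193%.

Juniper Capital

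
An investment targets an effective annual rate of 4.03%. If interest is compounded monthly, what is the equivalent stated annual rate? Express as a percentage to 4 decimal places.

3.9574%

(1 + r/12)^12 − 1 = 0.0403, so 1 + r/12 = 1.0403^(1/12).
r/12 = 0.003298, so r = 0.039574 = 3.9574%.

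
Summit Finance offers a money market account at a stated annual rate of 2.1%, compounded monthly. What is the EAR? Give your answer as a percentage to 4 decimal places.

2.1203%

EAR = (1 + 0.021/12)^12 − 1.
= (1 + 0.001750)^12 − 1 = 1.021203 − 1 = 2.1203%.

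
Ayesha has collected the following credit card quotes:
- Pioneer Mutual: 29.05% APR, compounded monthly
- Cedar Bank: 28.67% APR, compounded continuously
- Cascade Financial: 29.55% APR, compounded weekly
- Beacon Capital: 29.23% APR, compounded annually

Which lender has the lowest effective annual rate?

Pioneer Mutual: (1 + 0.2905/12)^12 − 1 = 33.248%
Cedar Bank: e^0.2867 − 1 = 33.202%
Cascade Financial: (1 + 0.2955/52)^52 − 1 = 34.267%
Beacon Capital: compounded annually, EAR = 29.230%
The lowest effective annual rate is Beacon Capital at 29.230%.

Beacon Capital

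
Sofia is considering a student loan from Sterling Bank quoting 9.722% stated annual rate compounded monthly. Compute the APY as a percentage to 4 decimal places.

10.1671%

EAR = (1 + 0.09722/12)^12 − 1.
= 1.101671 − 1 = 10.1671%.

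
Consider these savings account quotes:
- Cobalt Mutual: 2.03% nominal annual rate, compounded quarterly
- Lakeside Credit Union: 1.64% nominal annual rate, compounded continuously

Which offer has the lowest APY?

Lakeside Credit Union

Cobalt Mutual: (1 + 0.0203/4)^4 − 1 = 2.046%
Lakeside Credit Union: e^0.0164 − 1 = 1.654%
The lowest effective annual rate is Lakeside Credit Union at 1.654%.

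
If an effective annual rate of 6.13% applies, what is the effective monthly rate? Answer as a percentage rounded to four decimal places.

The per-month rate i satisfies (1 + i)^12 = 1 + 0.0613.
i = 1.0613^(1/12) − 1 = 0.0049702 = 0.4970%.

0.4970%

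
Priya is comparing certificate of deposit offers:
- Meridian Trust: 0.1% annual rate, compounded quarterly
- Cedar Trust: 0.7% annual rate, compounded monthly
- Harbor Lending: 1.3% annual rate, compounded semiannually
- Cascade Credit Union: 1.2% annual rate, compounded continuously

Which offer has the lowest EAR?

Meridian Trust: (1 + 0.001/4)^4 − 1 = 0.100%
Cedar Trust: (1 + 0.007/12)^12 − 1 = 0.702%
Harbor Lending: (1 + 0.013/2)^2 − 1 = 1.304%
Cascade Credit Union: e^0.012 − 1 = 1.207%
The lowest effective annual rate is Meridian Trust at 0.100%.

Meridian Trust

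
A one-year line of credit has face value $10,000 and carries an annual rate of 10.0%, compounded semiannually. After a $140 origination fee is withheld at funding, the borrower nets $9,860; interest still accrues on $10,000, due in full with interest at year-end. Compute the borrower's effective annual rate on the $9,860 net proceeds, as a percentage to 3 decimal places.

11.815%

Amount owed after one year: 10,000 × (1 + 0.100/2)^2 = 10,000 × 1.102500 = $11,025.00.
Effective rate on net proceeds: 11,025.00 / 9,860 − 1 = 0.118154 = 11.815%.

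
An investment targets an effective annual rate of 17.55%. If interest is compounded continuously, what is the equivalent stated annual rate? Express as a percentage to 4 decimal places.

Continuous: nominal r satisfies e^r − 1 = 0.1755.
r = ln(1 + 0.1755) = ln(1.1755) = 0.161694 = 16.1694%.

16.1694%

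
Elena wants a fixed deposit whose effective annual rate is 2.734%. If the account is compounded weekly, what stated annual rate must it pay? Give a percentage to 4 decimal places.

2.6980%

(1 + r/52)^52 − 1 = 0.02734, so 1 + r/52 = 1.02734^(1/52).
r/52 = 0.000519, so r = 0.026980 = 2.6980%.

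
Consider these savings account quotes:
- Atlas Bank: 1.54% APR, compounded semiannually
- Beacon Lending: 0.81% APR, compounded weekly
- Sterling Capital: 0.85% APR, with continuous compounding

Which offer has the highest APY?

Atlas Bank: (1 + 0.0154/2)^2 − 1 = 1.546%
Beacon Lending: (1 + 0.0081/52)^52 − 1 = 0.813%
Sterling Capital: e^0.0085 − 1 = 0.854%
The highest effective annual rate is Atlas Bank at 1.546%.

Atlas Bank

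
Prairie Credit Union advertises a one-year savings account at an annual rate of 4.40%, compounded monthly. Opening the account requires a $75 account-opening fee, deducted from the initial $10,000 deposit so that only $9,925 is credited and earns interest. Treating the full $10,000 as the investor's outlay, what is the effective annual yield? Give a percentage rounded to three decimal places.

3.706%

Value after one year: 9,925 × (1 + 0.0440/12)^12 = 9,925 × 1.044898 = $10,370.62.
Effective yield on the $10,000 outlay: 10,370.62 / 10,000 − 1 = 0.037062 = 3.706%.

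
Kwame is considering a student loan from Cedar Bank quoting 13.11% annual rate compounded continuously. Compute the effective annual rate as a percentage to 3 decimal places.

With continuous compounding, EAR = e^0.1311 − 1.
e^0.1311 = 1.140082, so EAR = 0.140082 = 14.008%.

14.008%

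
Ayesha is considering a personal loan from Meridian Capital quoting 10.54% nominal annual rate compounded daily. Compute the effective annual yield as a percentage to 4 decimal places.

EAR = (1 + 0.1054/365)^365 − 1.
= (1 + 0.000289)^365 − 1 = 1.111138 − 1 = 11.1138%.

11.1138%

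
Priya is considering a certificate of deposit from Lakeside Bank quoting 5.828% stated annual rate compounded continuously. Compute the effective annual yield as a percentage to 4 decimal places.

With continuous compounding, EAR = e^0.05828 − 1.
e^0.05828 = 1.060012, so EAR = 0.060012 = 6.0012%.

6.0012%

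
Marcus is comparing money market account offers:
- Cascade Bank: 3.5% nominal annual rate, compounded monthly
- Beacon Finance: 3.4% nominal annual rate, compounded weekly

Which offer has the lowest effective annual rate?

Cascade Bank: (1 + 0.035/12)^12 − 1 = 3.557%
Beacon Finance: (1 + 0.034/52)^52 − 1 = 3.457%
The lowest effective annual rate is Beacon Finance at 3.457%.

Beacon Finance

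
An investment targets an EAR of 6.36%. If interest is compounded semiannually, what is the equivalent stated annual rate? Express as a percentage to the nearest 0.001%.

(1 + r/2)^2 − 1 = 0.0636, so 1 + r/2 = 1.0636^(1/2).
r/2 = 0.031310, so r = 0.062620 = 6.262%.

6.262%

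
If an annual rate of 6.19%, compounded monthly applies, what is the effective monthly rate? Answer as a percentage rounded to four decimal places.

0.5158%

With a nominal annual rate compounded monthly, the periodic rate is the nominal rate divided by 12.
i = 0.0619 / 12 = 0.0051583 = 0.5158%.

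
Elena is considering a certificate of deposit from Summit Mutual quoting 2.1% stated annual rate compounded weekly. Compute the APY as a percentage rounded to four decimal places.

EAR = (1 + 0.021/52)^52 − 1.
= (1 + 0.000404)^52 − 1 = 1.021218 − 1 = 2.1218%.

2.1218%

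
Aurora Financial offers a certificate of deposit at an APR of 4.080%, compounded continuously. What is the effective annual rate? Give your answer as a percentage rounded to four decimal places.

4.1644%

With continuous compounding, EAR = e^0.04080 − 1.
e^0.04080 = 1.041644, so EAR = 0.041644 = 4.1644%.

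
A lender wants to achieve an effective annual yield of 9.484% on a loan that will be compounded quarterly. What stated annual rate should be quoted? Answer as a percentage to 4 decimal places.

(1 + r/4)^4 − 1 = 0.09484, so 1 + r/4 = 1.09484^(1/4).
r/4 = 0.022911, so r = 0.091642 = 9.1642%.

9.1642%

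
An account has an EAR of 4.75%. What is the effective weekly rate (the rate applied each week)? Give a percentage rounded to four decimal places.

The per-week rate i satisfies (1 + i)^52 = 1 + 0.0475.
i = 1.0475^(1/52) − 1 = 0.0008928 = 0.0893%.

0.0893%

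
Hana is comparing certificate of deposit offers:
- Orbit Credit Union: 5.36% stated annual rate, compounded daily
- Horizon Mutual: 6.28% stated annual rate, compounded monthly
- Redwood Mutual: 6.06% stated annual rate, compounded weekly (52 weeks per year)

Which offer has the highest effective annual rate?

Horizon Mutual

Orbit Credit Union: (1 + 0.0536/365)^365 − 1 = 5.506%
Horizon Mutual: (1 + 0.0628/12)^12 − 1 = 6.464%
Redwood Mutual: (1 + 0.0606/52)^52 − 1 = 6.244%
The highest effective annual rate is Horizon Mutual at 6.464%.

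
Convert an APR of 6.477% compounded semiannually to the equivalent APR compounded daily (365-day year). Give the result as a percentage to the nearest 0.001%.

EAR = (1 + 0.06477/2)^2 − 1 = 0.065819.
Solve (1 + r/365)^365 = 1.065819: r/365 = 1.065819^(1/365) − 1 = 0.000175, so r = 0.063749 = 6.375%.

6.375%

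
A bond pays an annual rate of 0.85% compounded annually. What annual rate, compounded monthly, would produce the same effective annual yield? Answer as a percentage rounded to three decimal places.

0.847%

Compounded annually, EAR = nominal = 0.008500.
Solve (1 + r/12)^12 = 1.008500: r/12 = 1.008500^(1/12) − 1 = 0.000706, so r = 0.008467 = 0.847%.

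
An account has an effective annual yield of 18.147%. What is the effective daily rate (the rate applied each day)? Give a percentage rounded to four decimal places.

0.0457%

The per-day rate i satisfies (1 + i)^365 = 1 + 0.18147.
i = 1.18147^(1/365) − 1 = 0.0004570 = 0.0457%.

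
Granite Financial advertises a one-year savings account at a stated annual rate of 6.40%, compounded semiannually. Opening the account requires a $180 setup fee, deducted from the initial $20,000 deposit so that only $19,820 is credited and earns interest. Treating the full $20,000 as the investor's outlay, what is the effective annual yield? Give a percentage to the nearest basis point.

Value after one year: 19,820 × (1 + 0.0640/2)^2 = 19,820 × 1.065024 = $21,108.78.
Effective yield on the $20,000 outlay: 21,108.78 / 20,000 − 1 = 0.055439 = 5.54%.

5.54%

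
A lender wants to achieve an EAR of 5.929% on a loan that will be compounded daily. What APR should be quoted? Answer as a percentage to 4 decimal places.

5.7603%

(1 + r/365)^365 − 1 = 0.05929, so 1 + r/365 = 1.05929^(1/365).
r/365 = 0.000158, so r = 0.057603 = 5.7603%.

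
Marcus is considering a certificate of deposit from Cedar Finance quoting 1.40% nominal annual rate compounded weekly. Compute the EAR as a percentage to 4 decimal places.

1.4097%

EAR = (1 + 0.0140/52)^52 − 1.
= (1 + 0.000269)^52 − 1 = 1.014097 − 1 = 1.4097%.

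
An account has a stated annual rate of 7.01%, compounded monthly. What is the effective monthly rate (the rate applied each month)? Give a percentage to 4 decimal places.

With a nominal annual rate compounded monthly, the periodic rate is the nominal rate divided by 12.
i = 0.0701 / 12 = 0.0058417 = 0.5842%.

0.5842%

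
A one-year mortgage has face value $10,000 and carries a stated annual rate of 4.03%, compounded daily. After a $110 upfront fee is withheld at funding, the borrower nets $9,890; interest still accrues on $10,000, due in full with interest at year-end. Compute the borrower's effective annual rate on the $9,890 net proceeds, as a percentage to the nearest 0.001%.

Amount owed after one year: 10,000 × (1 + 0.0403/365)^365 = 10,000 × 1.041121 = $10,411.21.
Effective rate on net proceeds: 10,411.21 / 9,890 − 1 = 0.052700 = 5.270%.

5.270%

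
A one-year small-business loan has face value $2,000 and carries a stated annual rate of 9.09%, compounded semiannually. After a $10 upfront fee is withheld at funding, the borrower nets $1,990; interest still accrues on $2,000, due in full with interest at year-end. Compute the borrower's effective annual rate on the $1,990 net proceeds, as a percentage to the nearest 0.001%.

Amount owed after one year: 2,000 × (1 + 0.0909/2)^2 = 2,000 × 1.092966 = $2,185.93.
Effective rate on net proceeds: 2,185.93 / 1,990 − 1 = 0.098458 = 9.846%.

9.846%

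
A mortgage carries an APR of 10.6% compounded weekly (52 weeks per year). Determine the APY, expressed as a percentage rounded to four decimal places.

EAR = (1 + 0.106/52)^52 − 1.
= 1.111702 − 1 = 11.1702%.

11.1702%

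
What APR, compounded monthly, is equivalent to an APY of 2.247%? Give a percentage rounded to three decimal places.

2.224%

(1 + r/12)^12 − 1 = 0.02247, so 1 + r/12 = 1.02247^(1/12).
r/12 = 0.001853, so r = 0.022242 = 2.224%.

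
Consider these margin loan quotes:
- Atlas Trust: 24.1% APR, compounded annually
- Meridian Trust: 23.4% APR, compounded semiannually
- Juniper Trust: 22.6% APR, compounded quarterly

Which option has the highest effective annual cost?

Meridian Trust

Atlas Trust: compounded annually, EAR = 24.100%
Meridian Trust: (1 + 0.234/2)^2 − 1 = 24.769%
Juniper Trust: (1 + 0.226/4)^4 − 1 = 24.589%
The highest effective annual rate is Meridian Trust at 24.769%.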